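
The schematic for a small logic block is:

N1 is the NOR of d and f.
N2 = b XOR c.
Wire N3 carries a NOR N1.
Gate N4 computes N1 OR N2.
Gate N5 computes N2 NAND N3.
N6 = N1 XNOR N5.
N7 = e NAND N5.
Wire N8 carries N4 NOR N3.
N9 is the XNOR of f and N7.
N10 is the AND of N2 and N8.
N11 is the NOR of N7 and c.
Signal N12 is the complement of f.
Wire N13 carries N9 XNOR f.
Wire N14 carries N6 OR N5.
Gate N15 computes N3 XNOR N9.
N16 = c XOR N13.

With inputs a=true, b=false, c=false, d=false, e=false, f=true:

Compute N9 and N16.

N1 = d NOR f = false NOR true = false
N2 = b XOR c = false XOR false = false
N3 = a NOR N1 = true NOR false = false
N5 = N2 NAND N3 = false NAND false = true
N7 = e NAND N5 = false NAND true = true
N9 = f XNOR N7 = true XNOR true = true
N13 = N9 XNOR f = true XNOR true = true
N16 = c XOR N13 = false XOR true = true

N9 = true  N16 = true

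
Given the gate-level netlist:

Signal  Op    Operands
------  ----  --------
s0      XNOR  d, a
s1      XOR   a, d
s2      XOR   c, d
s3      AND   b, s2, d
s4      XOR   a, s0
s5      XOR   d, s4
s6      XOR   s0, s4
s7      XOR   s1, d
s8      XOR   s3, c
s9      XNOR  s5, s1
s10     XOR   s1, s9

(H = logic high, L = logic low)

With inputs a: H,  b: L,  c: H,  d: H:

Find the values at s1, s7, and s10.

s0 = d XNOR a = H XNOR H = H
s1 = a XOR d = H XOR H = L
s4 = a XOR s0 = H XOR H = L
s5 = d XOR s4 = H XOR L = H
s7 = s1 XOR d = L XOR H = H
s9 = s5 XNOR s1 = H XNOR L = L
s10 = s1 XOR s9 = L XOR L = L

s1 = L  s7 = H  s10 = L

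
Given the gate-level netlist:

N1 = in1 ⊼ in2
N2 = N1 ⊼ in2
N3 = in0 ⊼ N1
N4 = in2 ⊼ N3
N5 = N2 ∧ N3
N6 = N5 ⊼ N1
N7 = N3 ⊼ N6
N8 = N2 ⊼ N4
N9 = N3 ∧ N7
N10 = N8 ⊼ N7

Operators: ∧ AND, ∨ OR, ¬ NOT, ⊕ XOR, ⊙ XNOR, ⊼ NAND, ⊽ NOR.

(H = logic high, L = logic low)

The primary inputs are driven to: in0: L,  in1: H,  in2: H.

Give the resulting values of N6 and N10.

N1 = in1 NAND in2 = H NAND H = L
N2 = N1 NAND in2 = L NAND H = H
N3 = in0 NAND N1 = L NAND L = H
N4 = in2 NAND N3 = H NAND H = L
N5 = N2 AND N3 = H AND H = H
N6 = N5 NAND N1 = H NAND L = H
N7 = N3 NAND N6 = H NAND H = L
N8 = N2 NAND N4 = H NAND L = H
N10 = N8 NAND N7 = H NAND L = H

N6 = H, N10 = H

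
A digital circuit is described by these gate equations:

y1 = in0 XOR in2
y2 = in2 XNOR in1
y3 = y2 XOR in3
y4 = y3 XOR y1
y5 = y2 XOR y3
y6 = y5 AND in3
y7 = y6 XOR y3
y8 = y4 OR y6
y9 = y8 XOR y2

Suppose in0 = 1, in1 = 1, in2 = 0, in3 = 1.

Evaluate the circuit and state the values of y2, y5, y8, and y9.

y2 = 0, y5 = 1, y8 = 1, y9 = 1

y1 = in0 XOR in2 = 1 XOR 0 = 1
y2 = in2 XNOR in1 = 0 XNOR 1 = 0
y3 = y2 XOR in3 = 0 XOR 1 = 1
y4 = y3 XOR y1 = 1 XOR 1 = 0
y5 = y2 XOR y3 = 0 XOR 1 = 1
y6 = y5 AND in3 = 1 AND 1 = 1
y8 = y4 OR y6 = 0 OR 1 = 1
y9 = y8 XOR y2 = 1 XOR 0 = 1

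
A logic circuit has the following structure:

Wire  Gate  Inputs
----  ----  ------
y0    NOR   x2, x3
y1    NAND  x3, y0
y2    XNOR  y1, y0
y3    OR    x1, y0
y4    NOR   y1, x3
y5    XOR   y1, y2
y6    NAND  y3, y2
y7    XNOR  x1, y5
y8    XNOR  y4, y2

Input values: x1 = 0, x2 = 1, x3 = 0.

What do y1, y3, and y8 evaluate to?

y0 = x2 NOR x3 = 1 NOR 0 = 0
y1 = x3 NAND y0 = 0 NAND 0 = 1
y2 = y1 XNOR y0 = 1 XNOR 0 = 0
y3 = x1 OR y0 = 0 OR 0 = 0
y4 = y1 NOR x3 = 1 NOR 0 = 0
y8 = y4 XNOR y2 = 0 XNOR 0 = 1

y1 = 1  y3 = 0  y8 = 1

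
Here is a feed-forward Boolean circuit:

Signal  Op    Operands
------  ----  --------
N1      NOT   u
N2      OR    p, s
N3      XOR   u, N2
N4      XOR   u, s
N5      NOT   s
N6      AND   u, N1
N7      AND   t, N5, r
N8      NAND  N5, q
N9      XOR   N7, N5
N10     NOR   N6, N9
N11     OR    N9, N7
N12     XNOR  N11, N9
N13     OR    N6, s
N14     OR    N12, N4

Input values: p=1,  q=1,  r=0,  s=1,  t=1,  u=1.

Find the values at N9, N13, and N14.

N9 = 0  N13 = 1  N14 = 1

N1 = NOT u = NOT 1 = 0
N4 = u XOR s = 1 XOR 1 = 0
N5 = NOT s = NOT 1 = 0
N6 = u AND N1 = 1 AND 0 = 0
N7 = t AND N5 AND r = 1 AND 0 AND 0 = 0
N9 = N7 XOR N5 = 0 XOR 0 = 0
N11 = N9 OR N7 = 0 OR 0 = 0
N12 = N11 XNOR N9 = 0 XNOR 0 = 1
N13 = N6 OR s = 0 OR 1 = 1
N14 = N12 OR N4 = 1 OR 0 = 1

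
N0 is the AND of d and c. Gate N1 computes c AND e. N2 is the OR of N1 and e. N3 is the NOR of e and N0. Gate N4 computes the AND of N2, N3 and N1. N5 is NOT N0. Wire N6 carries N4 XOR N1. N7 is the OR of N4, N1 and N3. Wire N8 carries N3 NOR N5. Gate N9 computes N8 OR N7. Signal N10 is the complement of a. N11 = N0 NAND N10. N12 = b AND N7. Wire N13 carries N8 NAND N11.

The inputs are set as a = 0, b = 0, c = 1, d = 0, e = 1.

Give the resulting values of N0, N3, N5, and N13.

N0 = 0  N3 = 0  N5 = 1  N13 = 1

N0 = d AND c = 0 AND 1 = 0
N3 = e NOR N0 = 1 NOR 0 = 0
N5 = NOT N0 = NOT 0 = 1
N8 = N3 NOR N5 = 0 NOR 1 = 0
N10 = NOT a = NOT 0 = 1
N11 = N0 NAND N10 = 0 NAND 1 = 1
N13 = N8 NAND N11 = 0 NAND 1 = 1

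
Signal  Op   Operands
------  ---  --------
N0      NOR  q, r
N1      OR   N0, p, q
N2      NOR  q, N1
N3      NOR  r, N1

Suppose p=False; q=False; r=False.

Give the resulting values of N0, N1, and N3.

N0 = True, N1 = True, N3 = False

N0 = q NOR r = False NOR False = True
N1 = N0 OR p OR q = True OR False OR False = True
N3 = r NOR N1 = False NOR True = False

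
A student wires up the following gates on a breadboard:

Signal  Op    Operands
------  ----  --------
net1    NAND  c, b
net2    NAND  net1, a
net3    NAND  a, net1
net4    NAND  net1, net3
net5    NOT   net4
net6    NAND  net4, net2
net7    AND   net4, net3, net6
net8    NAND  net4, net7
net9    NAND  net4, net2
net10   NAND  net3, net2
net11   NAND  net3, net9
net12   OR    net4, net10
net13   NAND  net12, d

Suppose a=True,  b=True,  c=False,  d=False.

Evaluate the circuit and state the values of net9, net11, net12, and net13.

net1 = c NAND b = False NAND True = True
net2 = net1 NAND a = True NAND True = False
net3 = a NAND net1 = True NAND True = False
net4 = net1 NAND net3 = True NAND False = True
net9 = net4 NAND net2 = True NAND False = True
net10 = net3 NAND net2 = False NAND False = True
net11 = net3 NAND net9 = False NAND True = True
net12 = net4 OR net10 = True OR True = True
net13 = net12 NAND d = True NAND False = True

net9 = True, net11 = True, net12 = True, net13 = True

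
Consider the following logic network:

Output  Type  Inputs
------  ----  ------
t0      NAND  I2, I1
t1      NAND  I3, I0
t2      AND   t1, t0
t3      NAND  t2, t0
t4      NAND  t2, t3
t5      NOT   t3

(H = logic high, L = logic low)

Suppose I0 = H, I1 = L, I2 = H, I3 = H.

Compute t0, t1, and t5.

t0 = I2 NAND I1 = H NAND L = H
t1 = I3 NAND I0 = H NAND H = L
t2 = t1 AND t0 = L AND H = L
t3 = t2 NAND t0 = L NAND H = H
t5 = NOT t3 = NOT H = L

t0 = H  t1 = L  t5 = L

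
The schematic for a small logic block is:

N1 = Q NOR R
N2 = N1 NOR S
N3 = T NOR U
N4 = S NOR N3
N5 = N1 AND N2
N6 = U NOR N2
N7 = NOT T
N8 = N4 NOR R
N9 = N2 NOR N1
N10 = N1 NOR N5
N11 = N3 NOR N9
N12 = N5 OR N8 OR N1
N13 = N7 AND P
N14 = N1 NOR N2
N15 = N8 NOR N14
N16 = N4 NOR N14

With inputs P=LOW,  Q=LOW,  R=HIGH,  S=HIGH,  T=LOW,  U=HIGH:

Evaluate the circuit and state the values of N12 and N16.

N1 = Q NOR R = LOW NOR HIGH = LOW
N2 = N1 NOR S = LOW NOR HIGH = LOW
N3 = T NOR U = LOW NOR HIGH = LOW
N4 = S NOR N3 = HIGH NOR LOW = LOW
N5 = N1 AND N2 = LOW AND LOW = LOW
N8 = N4 NOR R = LOW NOR HIGH = LOW
N12 = N5 OR N8 OR N1 = LOW OR LOW OR LOW = LOW
N14 = N1 NOR N2 = LOW NOR LOW = HIGH
N16 = N4 NOR N14 = LOW NOR HIGH = LOW

N12 = LOW  N16 = LOW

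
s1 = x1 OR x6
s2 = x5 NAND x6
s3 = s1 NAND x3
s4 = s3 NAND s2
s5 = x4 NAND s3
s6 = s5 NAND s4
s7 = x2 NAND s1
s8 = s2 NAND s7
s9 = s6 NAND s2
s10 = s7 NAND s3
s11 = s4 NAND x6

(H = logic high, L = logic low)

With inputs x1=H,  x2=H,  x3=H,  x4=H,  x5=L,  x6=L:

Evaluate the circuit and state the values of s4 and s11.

s1 = x1 OR x6 = H OR L = H
s2 = x5 NAND x6 = L NAND L = H
s3 = s1 NAND x3 = H NAND H = L
s4 = s3 NAND s2 = L NAND H = H
s11 = s4 NAND x6 = H NAND L = H

s4 = H  s11 = H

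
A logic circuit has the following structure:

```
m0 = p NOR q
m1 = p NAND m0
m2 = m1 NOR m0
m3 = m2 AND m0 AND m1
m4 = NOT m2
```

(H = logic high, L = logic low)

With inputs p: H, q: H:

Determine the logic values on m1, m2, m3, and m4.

m1 = H, m2 = L, m3 = L, m4 = H

m0 = p NOR q = H NOR H = L
m1 = p NAND m0 = H NAND L = H
m2 = m1 NOR m0 = H NOR L = L
m3 = m2 AND m0 AND m1 = L AND L AND H = L
m4 = NOT m2 = NOT L = H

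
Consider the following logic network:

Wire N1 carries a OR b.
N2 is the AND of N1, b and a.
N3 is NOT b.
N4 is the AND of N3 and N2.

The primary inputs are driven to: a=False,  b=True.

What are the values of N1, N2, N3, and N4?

N1 = a OR b = False OR True = True
N2 = N1 AND b AND a = True AND True AND False = False
N3 = NOT b = NOT True = False
N4 = N3 AND N2 = False AND False = False

N1 = True  N2 = False  N3 = False  N4 = False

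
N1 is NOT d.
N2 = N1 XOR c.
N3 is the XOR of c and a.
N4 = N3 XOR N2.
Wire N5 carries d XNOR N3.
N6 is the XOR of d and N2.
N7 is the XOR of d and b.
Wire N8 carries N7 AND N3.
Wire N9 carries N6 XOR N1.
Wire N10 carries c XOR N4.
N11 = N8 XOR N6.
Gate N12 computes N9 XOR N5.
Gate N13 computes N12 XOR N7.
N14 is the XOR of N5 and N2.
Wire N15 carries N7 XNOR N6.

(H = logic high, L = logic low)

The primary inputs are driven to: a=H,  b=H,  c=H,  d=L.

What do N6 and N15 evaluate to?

N6 = L, N15 = L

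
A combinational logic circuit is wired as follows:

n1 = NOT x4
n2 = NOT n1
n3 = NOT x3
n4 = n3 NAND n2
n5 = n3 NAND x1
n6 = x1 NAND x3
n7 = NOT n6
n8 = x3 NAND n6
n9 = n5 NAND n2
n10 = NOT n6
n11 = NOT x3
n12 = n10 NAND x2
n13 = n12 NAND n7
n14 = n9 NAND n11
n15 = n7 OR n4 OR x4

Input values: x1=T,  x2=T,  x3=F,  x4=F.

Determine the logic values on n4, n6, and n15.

n4 = T  n6 = T  n15 = T

n1 = NOT x4 = NOT F = T
n2 = NOT n1 = NOT T = F
n3 = NOT x3 = NOT F = T
n4 = n3 NAND n2 = T NAND F = T
n6 = x1 NAND x3 = T NAND F = T
n7 = NOT n6 = NOT T = F
n15 = n7 OR n4 OR x4 = F OR T OR F = T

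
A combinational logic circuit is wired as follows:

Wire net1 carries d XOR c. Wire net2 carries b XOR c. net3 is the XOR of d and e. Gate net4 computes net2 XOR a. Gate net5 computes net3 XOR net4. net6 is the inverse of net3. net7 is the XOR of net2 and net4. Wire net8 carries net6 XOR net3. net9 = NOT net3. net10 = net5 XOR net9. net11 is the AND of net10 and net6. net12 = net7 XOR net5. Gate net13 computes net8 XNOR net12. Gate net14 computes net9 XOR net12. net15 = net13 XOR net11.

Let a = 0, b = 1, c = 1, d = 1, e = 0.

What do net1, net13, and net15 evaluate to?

net1 = d XOR c = 1 XOR 1 = 0
net2 = b XOR c = 1 XOR 1 = 0
net3 = d XOR e = 1 XOR 0 = 1
net4 = net2 XOR a = 0 XOR 0 = 0
net5 = net3 XOR net4 = 1 XOR 0 = 1
net6 = NOT net3 = NOT 1 = 0
net7 = net2 XOR net4 = 0 XOR 0 = 0
net8 = net6 XOR net3 = 0 XOR 1 = 1
net9 = NOT net3 = NOT 1 = 0
net10 = net5 XOR net9 = 1 XOR 0 = 1
net11 = net10 AND net6 = 1 AND 0 = 0
net12 = net7 XOR net5 = 0 XOR 1 = 1
net13 = net8 XNOR net12 = 1 XNOR 1 = 1
net15 = net13 XOR net11 = 1 XOR 0 = 1

net1 = 0  net13 = 1  net15 = 1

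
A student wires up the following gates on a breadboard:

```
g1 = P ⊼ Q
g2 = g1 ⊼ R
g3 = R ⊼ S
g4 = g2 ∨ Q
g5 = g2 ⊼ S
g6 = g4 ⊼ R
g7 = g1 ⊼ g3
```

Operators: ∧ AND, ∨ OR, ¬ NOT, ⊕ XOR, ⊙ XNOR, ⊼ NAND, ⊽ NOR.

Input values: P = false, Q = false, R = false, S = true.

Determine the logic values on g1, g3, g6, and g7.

g1 = P NAND Q = false NAND false = true
g2 = g1 NAND R = true NAND false = true
g3 = R NAND S = false NAND true = true
g4 = g2 OR Q = true OR false = true
g6 = g4 NAND R = true NAND false = true
g7 = g1 NAND g3 = true NAND true = false

g1 = true, g3 = true, g6 = true, g7 = false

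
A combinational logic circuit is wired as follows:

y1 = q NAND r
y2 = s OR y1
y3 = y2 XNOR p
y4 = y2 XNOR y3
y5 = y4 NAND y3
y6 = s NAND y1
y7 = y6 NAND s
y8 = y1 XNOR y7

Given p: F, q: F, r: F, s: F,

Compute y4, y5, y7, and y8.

y1 = q NAND r = F NAND F = T
y2 = s OR y1 = F OR T = T
y3 = y2 XNOR p = T XNOR F = F
y4 = y2 XNOR y3 = T XNOR F = F
y5 = y4 NAND y3 = F NAND F = T
y6 = s NAND y1 = F NAND T = T
y7 = y6 NAND s = T NAND F = T
y8 = y1 XNOR y7 = T XNOR T = T

y4 = F; y5 = T; y7 = T; y8 = T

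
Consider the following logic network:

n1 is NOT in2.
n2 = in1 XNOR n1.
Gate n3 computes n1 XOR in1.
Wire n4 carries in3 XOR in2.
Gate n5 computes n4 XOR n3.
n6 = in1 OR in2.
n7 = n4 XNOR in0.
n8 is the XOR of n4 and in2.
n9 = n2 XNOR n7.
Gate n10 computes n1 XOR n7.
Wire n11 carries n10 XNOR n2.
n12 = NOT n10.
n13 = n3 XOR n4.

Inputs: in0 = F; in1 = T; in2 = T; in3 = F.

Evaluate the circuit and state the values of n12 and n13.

n12 = T  n13 = F

n1 = NOT in2 = NOT T = F
n3 = n1 XOR in1 = F XOR T = T
n4 = in3 XOR in2 = F XOR T = T
n7 = n4 XNOR in0 = T XNOR F = F
n10 = n1 XOR n7 = F XOR F = F
n12 = NOT n10 = NOT F = T
n13 = n3 XOR n4 = T XOR T = F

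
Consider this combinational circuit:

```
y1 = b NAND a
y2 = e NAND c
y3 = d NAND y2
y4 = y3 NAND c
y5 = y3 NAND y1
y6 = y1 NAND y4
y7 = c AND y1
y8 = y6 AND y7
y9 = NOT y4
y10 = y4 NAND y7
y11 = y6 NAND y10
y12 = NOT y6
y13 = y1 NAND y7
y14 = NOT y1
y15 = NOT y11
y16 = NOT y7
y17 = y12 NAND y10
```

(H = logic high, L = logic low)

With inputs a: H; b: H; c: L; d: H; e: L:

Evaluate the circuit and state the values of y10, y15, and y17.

y1 = b NAND a = H NAND H = L
y2 = e NAND c = L NAND L = H
y3 = d NAND y2 = H NAND H = L
y4 = y3 NAND c = L NAND L = H
y6 = y1 NAND y4 = L NAND H = H
y7 = c AND y1 = L AND L = L
y10 = y4 NAND y7 = H NAND L = H
y11 = y6 NAND y10 = H NAND H = L
y12 = NOT y6 = NOT H = L
y15 = NOT y11 = NOT L = H
y17 = y12 NAND y10 = L NAND H = H

y10 = H  y15 = H  y17 = H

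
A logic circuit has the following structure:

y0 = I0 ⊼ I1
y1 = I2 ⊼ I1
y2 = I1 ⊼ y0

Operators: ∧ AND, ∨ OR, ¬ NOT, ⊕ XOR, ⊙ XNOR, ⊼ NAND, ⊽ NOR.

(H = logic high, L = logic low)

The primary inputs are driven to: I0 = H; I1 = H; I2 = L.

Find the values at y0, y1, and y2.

y0 = I0 NAND I1 = H NAND H = L
y1 = I2 NAND I1 = L NAND H = H
y2 = I1 NAND y0 = H NAND L = H

y0 = L  y1 = H  y2 = H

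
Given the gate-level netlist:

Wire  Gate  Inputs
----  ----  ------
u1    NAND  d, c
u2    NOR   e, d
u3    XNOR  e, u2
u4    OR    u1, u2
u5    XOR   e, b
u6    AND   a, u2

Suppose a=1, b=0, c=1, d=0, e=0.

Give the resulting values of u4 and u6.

u4 = 1, u6 = 1

u1 = d NAND c = 0 NAND 1 = 1
u2 = e NOR d = 0 NOR 0 = 1
u4 = u1 OR u2 = 1 OR 1 = 1
u6 = a AND u2 = 1 AND 1 = 1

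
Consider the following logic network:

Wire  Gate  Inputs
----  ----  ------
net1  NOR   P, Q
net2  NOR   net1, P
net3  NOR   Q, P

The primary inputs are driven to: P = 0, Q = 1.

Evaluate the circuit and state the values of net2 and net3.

net1 = P NOR Q = 0 NOR 1 = 0
net2 = net1 NOR P = 0 NOR 0 = 1
net3 = Q NOR P = 1 NOR 0 = 0

net2 = 1, net3 = 0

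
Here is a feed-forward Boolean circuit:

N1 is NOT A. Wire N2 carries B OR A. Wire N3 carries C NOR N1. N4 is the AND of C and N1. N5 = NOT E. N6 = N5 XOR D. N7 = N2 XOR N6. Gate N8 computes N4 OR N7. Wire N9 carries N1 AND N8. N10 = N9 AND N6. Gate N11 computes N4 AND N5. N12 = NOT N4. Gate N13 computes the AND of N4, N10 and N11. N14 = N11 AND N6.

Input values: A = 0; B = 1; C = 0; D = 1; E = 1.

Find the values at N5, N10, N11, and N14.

N5 = 0; N10 = 0; N11 = 0; N14 = 0

N1 = NOT A = NOT 0 = 1
N2 = B OR A = 1 OR 0 = 1
N4 = C AND N1 = 0 AND 1 = 0
N5 = NOT E = NOT 1 = 0
N6 = N5 XOR D = 0 XOR 1 = 1
N7 = N2 XOR N6 = 1 XOR 1 = 0
N8 = N4 OR N7 = 0 OR 0 = 0
N9 = N1 AND N8 = 1 AND 0 = 0
N10 = N9 AND N6 = 0 AND 1 = 0
N11 = N4 AND N5 = 0 AND 0 = 0
N14 = N11 AND N6 = 0 AND 1 = 0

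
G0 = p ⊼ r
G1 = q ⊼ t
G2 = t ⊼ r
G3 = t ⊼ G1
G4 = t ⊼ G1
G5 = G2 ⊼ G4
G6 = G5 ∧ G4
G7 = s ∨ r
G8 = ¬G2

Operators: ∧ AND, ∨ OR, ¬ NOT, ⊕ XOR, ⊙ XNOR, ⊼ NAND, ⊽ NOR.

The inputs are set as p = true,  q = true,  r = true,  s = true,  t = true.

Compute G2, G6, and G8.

G1 = q NAND t = true NAND true = false
G2 = t NAND r = true NAND true = false
G4 = t NAND G1 = true NAND false = true
G5 = G2 NAND G4 = false NAND true = true
G6 = G5 AND G4 = true AND true = true
G8 = NOT G2 = NOT false = true

G2 = false  G6 = true  G8 = true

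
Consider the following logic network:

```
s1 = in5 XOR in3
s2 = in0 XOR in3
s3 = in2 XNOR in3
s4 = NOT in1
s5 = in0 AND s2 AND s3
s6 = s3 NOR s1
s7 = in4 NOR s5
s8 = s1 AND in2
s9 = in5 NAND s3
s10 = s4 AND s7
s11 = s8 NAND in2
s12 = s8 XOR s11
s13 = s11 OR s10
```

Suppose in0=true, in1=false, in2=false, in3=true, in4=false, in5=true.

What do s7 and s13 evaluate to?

s1 = in5 XOR in3 = true XOR true = false
s2 = in0 XOR in3 = true XOR true = false
s3 = in2 XNOR in3 = false XNOR true = false
s4 = NOT in1 = NOT false = true
s5 = in0 AND s2 AND s3 = true AND false AND false = false
s7 = in4 NOR s5 = false NOR false = true
s8 = s1 AND in2 = false AND false = false
s10 = s4 AND s7 = true AND true = true
s11 = s8 NAND in2 = false NAND false = true
s13 = s11 OR s10 = true OR true = true

s7 = true; s13 = true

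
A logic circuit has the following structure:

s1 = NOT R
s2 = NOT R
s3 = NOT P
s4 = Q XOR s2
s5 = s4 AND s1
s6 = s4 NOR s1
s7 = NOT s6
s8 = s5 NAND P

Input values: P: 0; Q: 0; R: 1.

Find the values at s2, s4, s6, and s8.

s1 = NOT R = NOT 1 = 0
s2 = NOT R = NOT 1 = 0
s4 = Q XOR s2 = 0 XOR 0 = 0
s5 = s4 AND s1 = 0 AND 0 = 0
s6 = s4 NOR s1 = 0 NOR 0 = 1
s8 = s5 NAND P = 0 NAND 0 = 1

s2 = 0, s4 = 0, s6 = 1, s8 = 1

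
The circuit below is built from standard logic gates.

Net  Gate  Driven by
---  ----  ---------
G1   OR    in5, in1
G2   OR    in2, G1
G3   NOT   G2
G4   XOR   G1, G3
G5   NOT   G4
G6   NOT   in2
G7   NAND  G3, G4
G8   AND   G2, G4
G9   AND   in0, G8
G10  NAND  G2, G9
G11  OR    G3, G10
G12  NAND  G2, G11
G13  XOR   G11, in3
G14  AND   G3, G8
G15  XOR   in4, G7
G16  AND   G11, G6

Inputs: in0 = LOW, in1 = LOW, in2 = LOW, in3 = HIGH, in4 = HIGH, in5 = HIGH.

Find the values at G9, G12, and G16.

G9 = LOW, G12 = LOW, G16 = HIGH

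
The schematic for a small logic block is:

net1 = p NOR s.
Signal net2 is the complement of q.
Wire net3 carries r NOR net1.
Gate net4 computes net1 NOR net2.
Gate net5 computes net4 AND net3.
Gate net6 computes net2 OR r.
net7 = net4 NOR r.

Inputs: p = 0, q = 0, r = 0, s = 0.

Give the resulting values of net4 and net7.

net4 = 0, net7 = 1

net1 = p NOR s = 0 NOR 0 = 1
net2 = NOT q = NOT 0 = 1
net4 = net1 NOR net2 = 1 NOR 1 = 0
net7 = net4 NOR r = 0 NOR 0 = 1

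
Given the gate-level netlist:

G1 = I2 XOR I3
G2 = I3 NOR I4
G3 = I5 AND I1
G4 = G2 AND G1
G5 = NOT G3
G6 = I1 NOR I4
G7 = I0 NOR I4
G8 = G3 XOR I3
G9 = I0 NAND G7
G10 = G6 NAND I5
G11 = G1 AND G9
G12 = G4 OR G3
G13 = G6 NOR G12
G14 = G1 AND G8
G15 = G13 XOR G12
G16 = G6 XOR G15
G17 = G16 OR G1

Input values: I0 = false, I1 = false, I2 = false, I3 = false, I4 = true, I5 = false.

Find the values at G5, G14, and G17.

G5 = true, G14 = false, G17 = true

G1 = I2 XOR I3 = false XOR false = false
G2 = I3 NOR I4 = false NOR true = false
G3 = I5 AND I1 = false AND false = false
G4 = G2 AND G1 = false AND false = false
G5 = NOT G3 = NOT false = true
G6 = I1 NOR I4 = false NOR true = false
G8 = G3 XOR I3 = false XOR false = false
G12 = G4 OR G3 = false OR false = false
G13 = G6 NOR G12 = false NOR false = true
G14 = G1 AND G8 = false AND false = false
G15 = G13 XOR G12 = true XOR false = true
G16 = G6 XOR G15 = false XOR true = true
G17 = G16 OR G1 = true OR false = true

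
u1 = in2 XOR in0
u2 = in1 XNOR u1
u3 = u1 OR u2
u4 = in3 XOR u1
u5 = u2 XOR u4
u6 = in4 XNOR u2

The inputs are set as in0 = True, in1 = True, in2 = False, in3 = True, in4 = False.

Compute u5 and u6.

u1 = in2 XOR in0 = False XOR True = True
u2 = in1 XNOR u1 = True XNOR True = True
u4 = in3 XOR u1 = True XOR True = False
u5 = u2 XOR u4 = True XOR False = True
u6 = in4 XNOR u2 = False XNOR True = False

u5 = True  u6 = False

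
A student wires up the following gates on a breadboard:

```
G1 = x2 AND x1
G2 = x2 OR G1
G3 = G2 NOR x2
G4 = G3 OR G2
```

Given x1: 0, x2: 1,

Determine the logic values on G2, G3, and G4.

G2 = 1, G3 = 0, G4 = 1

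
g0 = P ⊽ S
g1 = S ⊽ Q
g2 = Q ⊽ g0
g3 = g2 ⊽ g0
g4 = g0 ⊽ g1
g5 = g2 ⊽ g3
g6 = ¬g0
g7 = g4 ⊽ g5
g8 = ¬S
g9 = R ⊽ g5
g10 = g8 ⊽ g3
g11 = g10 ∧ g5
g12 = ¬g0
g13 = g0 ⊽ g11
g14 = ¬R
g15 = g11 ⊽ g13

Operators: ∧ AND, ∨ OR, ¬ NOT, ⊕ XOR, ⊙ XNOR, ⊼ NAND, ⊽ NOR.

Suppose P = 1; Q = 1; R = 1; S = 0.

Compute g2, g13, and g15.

g0 = P NOR S = 1 NOR 0 = 0
g2 = Q NOR g0 = 1 NOR 0 = 0
g3 = g2 NOR g0 = 0 NOR 0 = 1
g5 = g2 NOR g3 = 0 NOR 1 = 0
g8 = NOT S = NOT 0 = 1
g10 = g8 NOR g3 = 1 NOR 1 = 0
g11 = g10 AND g5 = 0 AND 0 = 0
g13 = g0 NOR g11 = 0 NOR 0 = 1
g15 = g11 NOR g13 = 0 NOR 1 = 0

g2 = 0, g13 = 1, g15 = 0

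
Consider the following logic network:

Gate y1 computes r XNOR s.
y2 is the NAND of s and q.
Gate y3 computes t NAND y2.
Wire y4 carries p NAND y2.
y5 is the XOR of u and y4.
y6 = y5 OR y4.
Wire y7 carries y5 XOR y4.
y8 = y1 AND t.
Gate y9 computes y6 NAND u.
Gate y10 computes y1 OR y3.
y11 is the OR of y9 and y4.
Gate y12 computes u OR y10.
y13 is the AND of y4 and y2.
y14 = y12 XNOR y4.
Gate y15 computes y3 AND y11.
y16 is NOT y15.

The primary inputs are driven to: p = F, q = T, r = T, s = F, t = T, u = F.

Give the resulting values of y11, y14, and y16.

y11 = T  y14 = F  y16 = T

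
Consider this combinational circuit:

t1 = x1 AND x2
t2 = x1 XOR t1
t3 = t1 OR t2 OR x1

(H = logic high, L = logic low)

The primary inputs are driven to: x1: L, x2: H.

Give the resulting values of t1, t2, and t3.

t1 = L; t2 = L; t3 = L

t1 = x1 AND x2 = L AND H = L
t2 = x1 XOR t1 = L XOR L = L
t3 = t1 OR t2 OR x1 = L OR L OR L = L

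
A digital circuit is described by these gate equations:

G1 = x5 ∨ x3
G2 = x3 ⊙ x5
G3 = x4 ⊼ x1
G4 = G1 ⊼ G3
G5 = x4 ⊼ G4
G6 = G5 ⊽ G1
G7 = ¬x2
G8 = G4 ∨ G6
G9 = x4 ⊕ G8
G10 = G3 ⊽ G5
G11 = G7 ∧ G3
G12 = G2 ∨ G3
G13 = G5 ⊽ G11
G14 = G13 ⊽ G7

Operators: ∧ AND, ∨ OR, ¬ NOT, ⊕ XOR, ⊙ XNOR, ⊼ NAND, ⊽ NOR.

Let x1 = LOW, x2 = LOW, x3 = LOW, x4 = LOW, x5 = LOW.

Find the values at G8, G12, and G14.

G1 = x5 OR x3 = LOW OR LOW = LOW
G2 = x3 XNOR x5 = LOW XNOR LOW = HIGH
G3 = x4 NAND x1 = LOW NAND LOW = HIGH
G4 = G1 NAND G3 = LOW NAND HIGH = HIGH
G5 = x4 NAND G4 = LOW NAND HIGH = HIGH
G6 = G5 NOR G1 = HIGH NOR LOW = LOW
G7 = NOT x2 = NOT LOW = HIGH
G8 = G4 OR G6 = HIGH OR LOW = HIGH
G11 = G7 AND G3 = HIGH AND HIGH = HIGH
G12 = G2 OR G3 = HIGH OR HIGH = HIGH
G13 = G5 NOR G11 = HIGH NOR HIGH = LOW
G14 = G13 NOR G7 = LOW NOR HIGH = LOW

G8 = HIGH  G12 = HIGH  G14 = LOW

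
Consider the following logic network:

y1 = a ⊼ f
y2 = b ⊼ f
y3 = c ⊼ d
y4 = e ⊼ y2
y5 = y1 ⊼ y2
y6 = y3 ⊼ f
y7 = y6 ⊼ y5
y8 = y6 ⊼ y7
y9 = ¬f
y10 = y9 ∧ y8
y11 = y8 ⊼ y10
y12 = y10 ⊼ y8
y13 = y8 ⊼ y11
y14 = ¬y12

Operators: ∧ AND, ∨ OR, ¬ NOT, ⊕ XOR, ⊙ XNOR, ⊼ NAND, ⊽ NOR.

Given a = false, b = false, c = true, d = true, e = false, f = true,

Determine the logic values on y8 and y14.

y1 = a NAND f = false NAND true = true
y2 = b NAND f = false NAND true = true
y3 = c NAND d = true NAND true = false
y5 = y1 NAND y2 = true NAND true = false
y6 = y3 NAND f = false NAND true = true
y7 = y6 NAND y5 = true NAND false = true
y8 = y6 NAND y7 = true NAND true = false
y9 = NOT f = NOT true = false
y10 = y9 AND y8 = false AND false = false
y12 = y10 NAND y8 = false NAND false = true
y14 = NOT y12 = NOT true = false

y8 = false; y14 = false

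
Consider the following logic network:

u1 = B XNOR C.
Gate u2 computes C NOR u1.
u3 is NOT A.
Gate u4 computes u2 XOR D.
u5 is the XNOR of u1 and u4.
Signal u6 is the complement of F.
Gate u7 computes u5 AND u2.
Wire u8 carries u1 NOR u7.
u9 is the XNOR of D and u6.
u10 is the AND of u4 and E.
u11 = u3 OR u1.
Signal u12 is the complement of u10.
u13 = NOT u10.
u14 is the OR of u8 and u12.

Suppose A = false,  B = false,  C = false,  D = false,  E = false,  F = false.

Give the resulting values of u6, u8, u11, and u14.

u6 = true; u8 = false; u11 = true; u14 = true

u1 = B XNOR C = false XNOR false = true
u2 = C NOR u1 = false NOR true = false
u3 = NOT A = NOT false = true
u4 = u2 XOR D = false XOR false = false
u5 = u1 XNOR u4 = true XNOR false = false
u6 = NOT F = NOT false = true
u7 = u5 AND u2 = false AND false = false
u8 = u1 NOR u7 = true NOR false = false
u10 = u4 AND E = false AND false = false
u11 = u3 OR u1 = true OR true = true
u12 = NOT u10 = NOT false = true
u14 = u8 OR u12 = false OR true = true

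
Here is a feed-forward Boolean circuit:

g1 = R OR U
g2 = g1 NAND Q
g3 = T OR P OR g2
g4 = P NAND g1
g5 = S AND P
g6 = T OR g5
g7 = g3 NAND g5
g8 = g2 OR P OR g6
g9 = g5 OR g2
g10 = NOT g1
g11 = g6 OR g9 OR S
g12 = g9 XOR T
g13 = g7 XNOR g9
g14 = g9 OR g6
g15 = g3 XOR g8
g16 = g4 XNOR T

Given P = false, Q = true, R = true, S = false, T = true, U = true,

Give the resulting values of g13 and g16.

g1 = R OR U = true OR true = true
g2 = g1 NAND Q = true NAND true = false
g3 = T OR P OR g2 = true OR false OR false = true
g4 = P NAND g1 = false NAND true = true
g5 = S AND P = false AND false = false
g7 = g3 NAND g5 = true NAND false = true
g9 = g5 OR g2 = false OR false = false
g13 = g7 XNOR g9 = true XNOR false = false
g16 = g4 XNOR T = true XNOR true = true

g13 = false  g16 = true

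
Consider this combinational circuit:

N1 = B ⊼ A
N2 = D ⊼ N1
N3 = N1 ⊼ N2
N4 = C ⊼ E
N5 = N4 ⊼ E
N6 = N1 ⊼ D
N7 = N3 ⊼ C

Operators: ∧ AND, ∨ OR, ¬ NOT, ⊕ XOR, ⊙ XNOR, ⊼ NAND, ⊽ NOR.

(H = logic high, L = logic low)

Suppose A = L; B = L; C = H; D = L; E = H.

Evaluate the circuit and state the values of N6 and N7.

N6 = H  N7 = H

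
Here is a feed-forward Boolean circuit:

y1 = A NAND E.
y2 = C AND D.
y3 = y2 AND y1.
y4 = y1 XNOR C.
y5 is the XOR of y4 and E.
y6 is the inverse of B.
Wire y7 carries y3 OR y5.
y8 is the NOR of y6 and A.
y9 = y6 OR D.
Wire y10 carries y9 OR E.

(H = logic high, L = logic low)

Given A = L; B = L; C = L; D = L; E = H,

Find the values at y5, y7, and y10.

y5 = H, y7 = H, y10 = H

y1 = A NAND E = L NAND H = H
y2 = C AND D = L AND L = L
y3 = y2 AND y1 = L AND H = L
y4 = y1 XNOR C = H XNOR L = L
y5 = y4 XOR E = L XOR H = H
y6 = NOT B = NOT L = H
y7 = y3 OR y5 = L OR H = H
y9 = y6 OR D = H OR L = H
y10 = y9 OR E = H OR H = H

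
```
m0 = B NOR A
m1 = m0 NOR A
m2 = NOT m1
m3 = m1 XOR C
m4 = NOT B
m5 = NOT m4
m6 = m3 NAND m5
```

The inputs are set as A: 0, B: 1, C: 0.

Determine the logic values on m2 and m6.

m0 = B NOR A = 1 NOR 0 = 0
m1 = m0 NOR A = 0 NOR 0 = 1
m2 = NOT m1 = NOT 1 = 0
m3 = m1 XOR C = 1 XOR 0 = 1
m4 = NOT B = NOT 1 = 0
m5 = NOT m4 = NOT 0 = 1
m6 = m3 NAND m5 = 1 NAND 1 = 0

m2 = 0, m6 = 0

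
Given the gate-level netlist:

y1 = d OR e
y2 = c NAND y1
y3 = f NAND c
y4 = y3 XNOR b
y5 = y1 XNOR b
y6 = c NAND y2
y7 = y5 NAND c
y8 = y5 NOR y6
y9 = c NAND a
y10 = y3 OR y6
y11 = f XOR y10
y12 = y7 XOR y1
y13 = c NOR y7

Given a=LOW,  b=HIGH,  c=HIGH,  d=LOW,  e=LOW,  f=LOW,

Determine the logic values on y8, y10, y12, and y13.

y8 = HIGH  y10 = HIGH  y12 = HIGH  y13 = LOW

y1 = d OR e = LOW OR LOW = LOW
y2 = c NAND y1 = HIGH NAND LOW = HIGH
y3 = f NAND c = LOW NAND HIGH = HIGH
y5 = y1 XNOR b = LOW XNOR HIGH = LOW
y6 = c NAND y2 = HIGH NAND HIGH = LOW
y7 = y5 NAND c = LOW NAND HIGH = HIGH
y8 = y5 NOR y6 = LOW NOR LOW = HIGH
y10 = y3 OR y6 = HIGH OR LOW = HIGH
y12 = y7 XOR y1 = HIGH XOR LOW = HIGH
y13 = c NOR y7 = HIGH NOR HIGH = LOW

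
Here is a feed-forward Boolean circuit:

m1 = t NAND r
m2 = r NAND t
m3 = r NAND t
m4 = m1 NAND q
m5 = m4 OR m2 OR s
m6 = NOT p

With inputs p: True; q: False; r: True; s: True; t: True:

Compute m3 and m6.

m3 = r NAND t = True NAND True = False
m6 = NOT p = NOT True = False

m3 = False, m6 = False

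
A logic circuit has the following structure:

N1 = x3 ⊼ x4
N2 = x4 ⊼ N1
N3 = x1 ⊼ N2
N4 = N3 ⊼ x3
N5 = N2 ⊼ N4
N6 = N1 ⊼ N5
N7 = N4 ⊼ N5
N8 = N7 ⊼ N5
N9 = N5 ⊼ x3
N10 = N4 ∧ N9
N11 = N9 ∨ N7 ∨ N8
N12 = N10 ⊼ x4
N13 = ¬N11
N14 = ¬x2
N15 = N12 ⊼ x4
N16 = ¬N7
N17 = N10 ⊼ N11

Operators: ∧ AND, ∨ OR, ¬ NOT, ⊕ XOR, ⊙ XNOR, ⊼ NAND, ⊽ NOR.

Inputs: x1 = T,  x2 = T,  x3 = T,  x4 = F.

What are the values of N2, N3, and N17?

N2 = T  N3 = F  N17 = F

N1 = x3 NAND x4 = T NAND F = T
N2 = x4 NAND N1 = F NAND T = T
N3 = x1 NAND N2 = T NAND T = F
N4 = N3 NAND x3 = F NAND T = T
N5 = N2 NAND N4 = T NAND T = F
N7 = N4 NAND N5 = T NAND F = T
N8 = N7 NAND N5 = T NAND F = T
N9 = N5 NAND x3 = F NAND T = T
N10 = N4 AND N9 = T AND T = T
N11 = N9 OR N7 OR N8 = T OR T OR T = T
N17 = N10 NAND N11 = T NAND T = F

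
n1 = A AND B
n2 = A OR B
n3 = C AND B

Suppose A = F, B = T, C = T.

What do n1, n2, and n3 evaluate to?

n1 = F, n2 = T, n3 = T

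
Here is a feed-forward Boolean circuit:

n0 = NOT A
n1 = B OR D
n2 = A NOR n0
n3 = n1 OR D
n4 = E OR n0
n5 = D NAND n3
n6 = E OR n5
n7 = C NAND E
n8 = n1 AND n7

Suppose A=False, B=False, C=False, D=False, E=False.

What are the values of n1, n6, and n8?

n1 = False  n6 = True  n8 = False

n1 = B OR D = False OR False = False
n3 = n1 OR D = False OR False = False
n5 = D NAND n3 = False NAND False = True
n6 = E OR n5 = False OR True = True
n7 = C NAND E = False NAND False = True
n8 = n1 AND n7 = False AND True = False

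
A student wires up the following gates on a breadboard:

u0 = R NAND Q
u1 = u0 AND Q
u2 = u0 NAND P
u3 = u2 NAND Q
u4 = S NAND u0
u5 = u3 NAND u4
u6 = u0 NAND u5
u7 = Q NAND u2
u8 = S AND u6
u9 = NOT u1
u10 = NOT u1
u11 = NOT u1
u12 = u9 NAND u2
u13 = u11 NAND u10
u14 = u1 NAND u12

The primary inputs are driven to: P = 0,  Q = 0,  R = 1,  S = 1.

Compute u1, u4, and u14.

u0 = R NAND Q = 1 NAND 0 = 1
u1 = u0 AND Q = 1 AND 0 = 0
u2 = u0 NAND P = 1 NAND 0 = 1
u4 = S NAND u0 = 1 NAND 1 = 0
u9 = NOT u1 = NOT 0 = 1
u12 = u9 NAND u2 = 1 NAND 1 = 0
u14 = u1 NAND u12 = 0 NAND 0 = 1

u1 = 0  u4 = 0  u14 = 1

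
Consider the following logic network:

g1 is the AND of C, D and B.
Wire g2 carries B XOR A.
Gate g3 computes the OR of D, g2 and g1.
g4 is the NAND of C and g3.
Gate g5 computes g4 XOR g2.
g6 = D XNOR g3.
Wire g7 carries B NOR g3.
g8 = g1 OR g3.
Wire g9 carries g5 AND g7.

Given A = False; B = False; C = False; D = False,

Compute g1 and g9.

g1 = C AND D AND B = False AND False AND False = False
g2 = B XOR A = False XOR False = False
g3 = D OR g2 OR g1 = False OR False OR False = False
g4 = C NAND g3 = False NAND False = True
g5 = g4 XOR g2 = True XOR False = True
g7 = B NOR g3 = False NOR False = True
g9 = g5 AND g7 = True AND True = True

g1 = False, g9 = True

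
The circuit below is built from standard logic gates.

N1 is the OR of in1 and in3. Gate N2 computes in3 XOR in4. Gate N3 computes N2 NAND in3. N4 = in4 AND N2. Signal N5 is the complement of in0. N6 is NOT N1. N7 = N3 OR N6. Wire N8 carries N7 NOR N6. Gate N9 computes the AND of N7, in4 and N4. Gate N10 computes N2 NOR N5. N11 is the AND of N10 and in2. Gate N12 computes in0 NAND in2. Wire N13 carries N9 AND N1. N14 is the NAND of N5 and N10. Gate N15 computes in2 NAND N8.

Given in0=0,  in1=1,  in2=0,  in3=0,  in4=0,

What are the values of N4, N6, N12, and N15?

N4 = 0, N6 = 0, N12 = 1, N15 = 1

N1 = in1 OR in3 = 1 OR 0 = 1
N2 = in3 XOR in4 = 0 XOR 0 = 0
N3 = N2 NAND in3 = 0 NAND 0 = 1
N4 = in4 AND N2 = 0 AND 0 = 0
N6 = NOT N1 = NOT 1 = 0
N7 = N3 OR N6 = 1 OR 0 = 1
N8 = N7 NOR N6 = 1 NOR 0 = 0
N12 = in0 NAND in2 = 0 NAND 0 = 1
N15 = in2 NAND N8 = 0 NAND 0 = 1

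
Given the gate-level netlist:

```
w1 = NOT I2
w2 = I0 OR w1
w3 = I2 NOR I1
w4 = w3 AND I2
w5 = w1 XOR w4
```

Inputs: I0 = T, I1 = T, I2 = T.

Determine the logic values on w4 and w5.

w1 = NOT I2 = NOT T = F
w3 = I2 NOR I1 = T NOR T = F
w4 = w3 AND I2 = F AND T = F
w5 = w1 XOR w4 = F XOR F = F

w4 = F; w5 = F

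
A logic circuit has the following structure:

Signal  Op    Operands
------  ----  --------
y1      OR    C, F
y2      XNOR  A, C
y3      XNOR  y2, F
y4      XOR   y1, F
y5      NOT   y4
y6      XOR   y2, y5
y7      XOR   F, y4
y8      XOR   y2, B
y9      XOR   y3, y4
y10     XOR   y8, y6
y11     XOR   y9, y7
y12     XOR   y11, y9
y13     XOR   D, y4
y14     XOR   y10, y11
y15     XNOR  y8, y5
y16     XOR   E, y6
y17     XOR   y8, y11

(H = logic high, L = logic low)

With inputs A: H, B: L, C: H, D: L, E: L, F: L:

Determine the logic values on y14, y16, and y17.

y1 = C OR F = H OR L = H
y2 = A XNOR C = H XNOR H = H
y3 = y2 XNOR F = H XNOR L = L
y4 = y1 XOR F = H XOR L = H
y5 = NOT y4 = NOT H = L
y6 = y2 XOR y5 = H XOR L = H
y7 = F XOR y4 = L XOR H = H
y8 = y2 XOR B = H XOR L = H
y9 = y3 XOR y4 = L XOR H = H
y10 = y8 XOR y6 = H XOR H = L
y11 = y9 XOR y7 = H XOR H = L
y14 = y10 XOR y11 = L XOR L = L
y16 = E XOR y6 = L XOR H = H
y17 = y8 XOR y11 = H XOR L = H

y14 = L, y16 = H, y17 = H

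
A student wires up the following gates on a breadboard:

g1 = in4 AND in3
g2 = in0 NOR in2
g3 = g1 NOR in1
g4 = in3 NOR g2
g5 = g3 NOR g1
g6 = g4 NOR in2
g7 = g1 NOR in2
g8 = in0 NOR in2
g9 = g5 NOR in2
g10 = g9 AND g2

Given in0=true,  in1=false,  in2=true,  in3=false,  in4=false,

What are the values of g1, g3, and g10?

g1 = false  g3 = true  g10 = false

g1 = in4 AND in3 = false AND false = false
g2 = in0 NOR in2 = true NOR true = false
g3 = g1 NOR in1 = false NOR false = true
g5 = g3 NOR g1 = true NOR false = false
g9 = g5 NOR in2 = false NOR true = false
g10 = g9 AND g2 = false AND false = false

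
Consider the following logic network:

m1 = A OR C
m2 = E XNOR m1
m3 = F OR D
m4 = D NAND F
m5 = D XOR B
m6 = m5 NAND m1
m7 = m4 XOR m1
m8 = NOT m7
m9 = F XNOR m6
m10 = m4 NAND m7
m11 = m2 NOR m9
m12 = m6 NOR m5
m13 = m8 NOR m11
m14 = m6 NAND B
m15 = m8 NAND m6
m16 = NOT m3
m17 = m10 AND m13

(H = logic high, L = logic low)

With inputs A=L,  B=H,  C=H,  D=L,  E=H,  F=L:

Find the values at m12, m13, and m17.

m12 = L  m13 = L  m17 = L

m1 = A OR C = L OR H = H
m2 = E XNOR m1 = H XNOR H = H
m4 = D NAND F = L NAND L = H
m5 = D XOR B = L XOR H = H
m6 = m5 NAND m1 = H NAND H = L
m7 = m4 XOR m1 = H XOR H = L
m8 = NOT m7 = NOT L = H
m9 = F XNOR m6 = L XNOR L = H
m10 = m4 NAND m7 = H NAND L = H
m11 = m2 NOR m9 = H NOR H = L
m12 = m6 NOR m5 = L NOR H = L
m13 = m8 NOR m11 = H NOR L = L
m17 = m10 AND m13 = H AND L = L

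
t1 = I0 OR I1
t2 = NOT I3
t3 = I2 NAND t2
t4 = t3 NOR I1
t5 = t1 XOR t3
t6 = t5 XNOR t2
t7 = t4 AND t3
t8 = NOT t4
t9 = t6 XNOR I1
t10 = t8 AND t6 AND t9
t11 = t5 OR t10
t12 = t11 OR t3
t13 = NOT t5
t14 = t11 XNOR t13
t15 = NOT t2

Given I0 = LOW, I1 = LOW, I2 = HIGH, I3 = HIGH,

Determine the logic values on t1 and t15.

t1 = I0 OR I1 = LOW OR LOW = LOW
t2 = NOT I3 = NOT HIGH = LOW
t15 = NOT t2 = NOT LOW = HIGH

t1 = LOW  t15 = HIGH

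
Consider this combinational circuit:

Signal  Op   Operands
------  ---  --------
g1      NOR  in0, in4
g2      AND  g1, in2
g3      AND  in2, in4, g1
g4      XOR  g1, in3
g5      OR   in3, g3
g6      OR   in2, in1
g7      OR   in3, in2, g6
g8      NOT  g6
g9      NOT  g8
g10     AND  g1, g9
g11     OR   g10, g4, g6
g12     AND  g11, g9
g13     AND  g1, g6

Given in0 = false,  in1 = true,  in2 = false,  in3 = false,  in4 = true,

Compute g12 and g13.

g12 = true  g13 = false

g1 = in0 NOR in4 = false NOR true = false
g4 = g1 XOR in3 = false XOR false = false
g6 = in2 OR in1 = false OR true = true
g8 = NOT g6 = NOT true = false
g9 = NOT g8 = NOT false = true
g10 = g1 AND g9 = false AND true = false
g11 = g10 OR g4 OR g6 = false OR false OR true = true
g12 = g11 AND g9 = true AND true = true
g13 = g1 AND g6 = false AND true = false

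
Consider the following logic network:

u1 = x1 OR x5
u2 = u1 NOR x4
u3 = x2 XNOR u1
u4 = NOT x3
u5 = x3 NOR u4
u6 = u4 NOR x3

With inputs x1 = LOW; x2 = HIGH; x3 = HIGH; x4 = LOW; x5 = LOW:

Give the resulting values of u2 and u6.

u2 = HIGH  u6 = LOW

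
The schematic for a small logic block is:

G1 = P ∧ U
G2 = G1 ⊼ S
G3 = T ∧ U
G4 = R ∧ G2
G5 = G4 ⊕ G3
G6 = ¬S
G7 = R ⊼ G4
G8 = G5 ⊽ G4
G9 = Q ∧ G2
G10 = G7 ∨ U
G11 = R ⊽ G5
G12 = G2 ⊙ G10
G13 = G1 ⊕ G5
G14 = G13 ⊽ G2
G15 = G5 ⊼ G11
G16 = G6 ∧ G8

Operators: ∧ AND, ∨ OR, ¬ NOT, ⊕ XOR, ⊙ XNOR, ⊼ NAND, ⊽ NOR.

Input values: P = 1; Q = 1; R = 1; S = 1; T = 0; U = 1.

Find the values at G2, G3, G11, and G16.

G1 = P AND U = 1 AND 1 = 1
G2 = G1 NAND S = 1 NAND 1 = 0
G3 = T AND U = 0 AND 1 = 0
G4 = R AND G2 = 1 AND 0 = 0
G5 = G4 XOR G3 = 0 XOR 0 = 0
G6 = NOT S = NOT 1 = 0
G8 = G5 NOR G4 = 0 NOR 0 = 1
G11 = R NOR G5 = 1 NOR 0 = 0
G16 = G6 AND G8 = 0 AND 1 = 0

G2 = 0; G3 = 0; G11 = 0; G16 = 0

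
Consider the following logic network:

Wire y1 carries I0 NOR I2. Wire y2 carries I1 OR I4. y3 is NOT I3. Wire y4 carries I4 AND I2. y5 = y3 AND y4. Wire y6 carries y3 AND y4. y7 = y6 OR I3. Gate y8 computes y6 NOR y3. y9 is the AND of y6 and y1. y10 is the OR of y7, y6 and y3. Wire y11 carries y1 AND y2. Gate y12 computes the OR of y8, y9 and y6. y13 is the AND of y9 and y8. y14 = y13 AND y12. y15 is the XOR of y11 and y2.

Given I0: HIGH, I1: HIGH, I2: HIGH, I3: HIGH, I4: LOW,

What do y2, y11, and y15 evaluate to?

y1 = I0 NOR I2 = HIGH NOR HIGH = LOW
y2 = I1 OR I4 = HIGH OR LOW = HIGH
y11 = y1 AND y2 = LOW AND HIGH = LOW
y15 = y11 XOR y2 = LOW XOR HIGH = HIGH

y2 = HIGH  y11 = LOW  y15 = HIGH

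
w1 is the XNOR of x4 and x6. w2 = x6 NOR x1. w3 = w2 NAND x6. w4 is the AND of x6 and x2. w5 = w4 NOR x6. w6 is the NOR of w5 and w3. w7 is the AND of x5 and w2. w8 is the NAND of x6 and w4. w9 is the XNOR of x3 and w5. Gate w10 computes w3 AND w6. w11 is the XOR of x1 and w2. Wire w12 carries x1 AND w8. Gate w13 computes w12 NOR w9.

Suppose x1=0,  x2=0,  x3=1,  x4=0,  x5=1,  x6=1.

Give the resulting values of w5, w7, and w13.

w5 = 0, w7 = 0, w13 = 1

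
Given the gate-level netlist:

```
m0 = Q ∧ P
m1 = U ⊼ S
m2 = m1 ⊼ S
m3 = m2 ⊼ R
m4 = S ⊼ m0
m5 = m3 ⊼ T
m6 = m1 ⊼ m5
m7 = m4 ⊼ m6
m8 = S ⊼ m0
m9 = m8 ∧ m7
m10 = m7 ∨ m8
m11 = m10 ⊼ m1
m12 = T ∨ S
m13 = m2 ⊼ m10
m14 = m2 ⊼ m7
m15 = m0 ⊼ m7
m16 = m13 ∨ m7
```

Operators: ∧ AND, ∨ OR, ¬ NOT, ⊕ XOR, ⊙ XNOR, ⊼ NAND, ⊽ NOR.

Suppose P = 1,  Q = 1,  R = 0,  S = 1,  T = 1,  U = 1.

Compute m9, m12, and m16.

m0 = Q AND P = 1 AND 1 = 1
m1 = U NAND S = 1 NAND 1 = 0
m2 = m1 NAND S = 0 NAND 1 = 1
m3 = m2 NAND R = 1 NAND 0 = 1
m4 = S NAND m0 = 1 NAND 1 = 0
m5 = m3 NAND T = 1 NAND 1 = 0
m6 = m1 NAND m5 = 0 NAND 0 = 1
m7 = m4 NAND m6 = 0 NAND 1 = 1
m8 = S NAND m0 = 1 NAND 1 = 0
m9 = m8 AND m7 = 0 AND 1 = 0
m10 = m7 OR m8 = 1 OR 0 = 1
m12 = T OR S = 1 OR 1 = 1
m13 = m2 NAND m10 = 1 NAND 1 = 0
m16 = m13 OR m7 = 0 OR 1 = 1

m9 = 0, m12 = 1, m16 = 1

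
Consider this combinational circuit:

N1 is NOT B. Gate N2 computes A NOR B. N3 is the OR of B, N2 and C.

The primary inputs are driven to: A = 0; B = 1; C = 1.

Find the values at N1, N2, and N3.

N1 = NOT B = NOT 1 = 0
N2 = A NOR B = 0 NOR 1 = 0
N3 = B OR N2 OR C = 1 OR 0 OR 1 = 1

N1 = 0, N2 = 0, N3 = 1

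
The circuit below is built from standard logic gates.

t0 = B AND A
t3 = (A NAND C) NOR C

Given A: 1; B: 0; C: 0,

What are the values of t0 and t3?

t0 = 0  t3 = 0

t0 = 0 AND 1 = 0
t3 = (1 NAND 0) NOR 0 = 0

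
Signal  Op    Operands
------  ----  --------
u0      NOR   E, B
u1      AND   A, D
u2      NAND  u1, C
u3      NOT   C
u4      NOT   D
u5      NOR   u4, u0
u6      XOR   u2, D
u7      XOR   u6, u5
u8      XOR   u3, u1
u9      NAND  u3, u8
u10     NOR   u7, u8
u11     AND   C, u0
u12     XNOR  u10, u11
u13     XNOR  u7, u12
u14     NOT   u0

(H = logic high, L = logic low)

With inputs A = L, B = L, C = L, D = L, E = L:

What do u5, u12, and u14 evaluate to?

u5 = L, u12 = H, u14 = L

u0 = E NOR B = L NOR L = H
u1 = A AND D = L AND L = L
u2 = u1 NAND C = L NAND L = H
u3 = NOT C = NOT L = H
u4 = NOT D = NOT L = H
u5 = u4 NOR u0 = H NOR H = L
u6 = u2 XOR D = H XOR L = H
u7 = u6 XOR u5 = H XOR L = H
u8 = u3 XOR u1 = H XOR L = H
u10 = u7 NOR u8 = H NOR H = L
u11 = C AND u0 = L AND H = L
u12 = u10 XNOR u11 = L XNOR L = H
u14 = NOT u0 = NOT H = L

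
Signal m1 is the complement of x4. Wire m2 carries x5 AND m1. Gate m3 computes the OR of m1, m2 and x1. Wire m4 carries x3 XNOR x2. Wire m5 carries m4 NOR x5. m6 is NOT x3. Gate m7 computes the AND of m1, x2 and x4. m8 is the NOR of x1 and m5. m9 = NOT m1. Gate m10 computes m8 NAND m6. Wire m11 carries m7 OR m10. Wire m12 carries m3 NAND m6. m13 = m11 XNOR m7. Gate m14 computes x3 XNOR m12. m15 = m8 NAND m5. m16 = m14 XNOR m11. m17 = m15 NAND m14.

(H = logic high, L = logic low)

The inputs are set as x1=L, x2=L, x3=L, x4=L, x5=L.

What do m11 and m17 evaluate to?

m1 = NOT x4 = NOT L = H
m2 = x5 AND m1 = L AND H = L
m3 = m1 OR m2 OR x1 = H OR L OR L = H
m4 = x3 XNOR x2 = L XNOR L = H
m5 = m4 NOR x5 = H NOR L = L
m6 = NOT x3 = NOT L = H
m7 = m1 AND x2 AND x4 = H AND L AND L = L
m8 = x1 NOR m5 = L NOR L = H
m10 = m8 NAND m6 = H NAND H = L
m11 = m7 OR m10 = L OR L = L
m12 = m3 NAND m6 = H NAND H = L
m14 = x3 XNOR m12 = L XNOR L = H
m15 = m8 NAND m5 = H NAND L = H
m17 = m15 NAND m14 = H NAND H = L

m11 = L  m17 = L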